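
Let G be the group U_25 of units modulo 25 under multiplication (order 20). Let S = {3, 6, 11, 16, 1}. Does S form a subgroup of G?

3 ∈ S but its inverse 17 ∉ S, so S is not a subgroup.

No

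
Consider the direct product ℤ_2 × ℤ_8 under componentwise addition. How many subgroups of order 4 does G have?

3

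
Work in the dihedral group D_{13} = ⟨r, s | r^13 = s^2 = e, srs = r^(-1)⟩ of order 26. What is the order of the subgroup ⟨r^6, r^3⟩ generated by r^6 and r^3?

|⟨r^6⟩| = 13 and |⟨r^3⟩| = 13, so |H| is a multiple of lcm(13, 13) = 13 and divides |G| = 26.
Closing under the operation: H = {e, r, r^2, r^3, r^4, r^5, r^6, r^7, r^8, r^9, r^10, r^11, r^12}, so |H| = 13.

13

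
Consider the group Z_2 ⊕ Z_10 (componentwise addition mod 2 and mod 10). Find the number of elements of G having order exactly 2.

3

An element (a,b) has order lcm(ord(a), ord(b)); count pairs with lcm equal to 2.
Enumerating gives 3 such elements.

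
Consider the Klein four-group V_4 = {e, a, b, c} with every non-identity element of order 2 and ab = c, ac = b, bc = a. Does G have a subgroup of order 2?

Yes

2 | 4. A subgroup of order 2 is {e, a}.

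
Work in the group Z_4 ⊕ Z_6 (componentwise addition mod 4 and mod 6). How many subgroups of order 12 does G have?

3

|G| = 24 and 12 | 24, so subgroups of order 12 are possible by Lagrange.
The subgroups of order 12 are: {(0,0), (0,1), (0,2), (0,3), (0,4), (0,5), (2,0), (2,1), (2,2), (2,3), (2,4), (2,5)}; {(0,0), (0,2), (0,4), (1,0), (1,2), (1,4), (2,0), (2,2), (2,4), (3,0), (3,2), (3,4)}; {(0,0), (0,2), (0,4), (1,1), (1,3), (1,5), (2,0), (2,2), (2,4), (3,1), (3,3), (3,5)}.
So G has 3 subgroups of order 12.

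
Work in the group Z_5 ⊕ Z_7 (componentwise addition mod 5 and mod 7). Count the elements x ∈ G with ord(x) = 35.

An element (a,b) has order lcm(ord(a), ord(b)); count pairs with lcm equal to 35.
Enumerating gives 24 such elements.

24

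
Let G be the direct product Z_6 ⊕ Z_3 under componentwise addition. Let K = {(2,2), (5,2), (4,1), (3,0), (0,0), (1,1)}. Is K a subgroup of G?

|K| = 6 divides |G| = 18, consistent with Lagrange.
K contains the identity, every element's inverse is in K, and K is closed under +: it is a subgroup.
In fact K = ⟨(5,2)⟩.

Yes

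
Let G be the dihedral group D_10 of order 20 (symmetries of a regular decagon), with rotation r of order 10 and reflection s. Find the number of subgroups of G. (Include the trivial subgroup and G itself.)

|G| = 20, so by Lagrange every subgroup order divides 20. Divisors: 1, 2, 4, 5, 10, 20.
Subgroups by order — order 1: 1; order 2: 11; order 4: 5; order 5: 1; order 10: 3; order 20: 1.
Total: 1 + 11 + 5 + 1 + 3 + 1 = 22.

22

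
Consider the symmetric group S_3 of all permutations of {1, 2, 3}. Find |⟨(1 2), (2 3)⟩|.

6

|⟨(1 2)⟩| = 2 and |⟨(2 3)⟩| = 2, so |H| is a multiple of lcm(2, 2) = 2 and divides |G| = 6.
Closing {(1 2), (2 3)} under the group operation gives all of G, so |H| = 6.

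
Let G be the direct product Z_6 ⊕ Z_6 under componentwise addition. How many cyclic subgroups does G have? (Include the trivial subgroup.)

20

Each element a generates a cyclic subgroup ⟨a⟩; distinct elements may generate the same one (a cyclic group of order d has φ(d) generators).
Cyclic subgroups by order — order 1: 1; order 2: 3; order 3: 4; order 6: 12.
Total: 20.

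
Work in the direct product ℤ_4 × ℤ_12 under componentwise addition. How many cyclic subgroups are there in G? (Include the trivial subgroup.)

20

Each element a generates a cyclic subgroup ⟨a⟩; distinct elements may generate the same one (a cyclic group of order d has φ(d) generators).
Cyclic subgroups by order — order 1: 1; order 2: 3; order 3: 1; order 4: 6; order 6: 3; order 12: 6.
Total: 20.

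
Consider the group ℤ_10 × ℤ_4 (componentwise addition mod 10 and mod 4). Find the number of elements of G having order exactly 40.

0

An element (a,b) has order lcm(ord(a), ord(b)); count pairs with lcm equal to 40.
Enumerating gives 0 such elements.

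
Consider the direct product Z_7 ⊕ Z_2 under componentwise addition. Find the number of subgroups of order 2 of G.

|G| = 14 and 2 | 14, so subgroups of order 2 are possible by Lagrange.
The subgroups of order 2 are: {(0,0), (0,1)}.
So G has 1 subgroup of order 2.

1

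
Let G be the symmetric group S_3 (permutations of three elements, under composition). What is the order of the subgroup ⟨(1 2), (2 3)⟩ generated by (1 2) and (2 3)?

|⟨(1 2)⟩| = 2 and |⟨(2 3)⟩| = 2, so |H| is a multiple of lcm(2, 2) = 2 and divides |G| = 6.
Closing {(1 2), (2 3)} under the group operation gives all of G, so |H| = 6.

6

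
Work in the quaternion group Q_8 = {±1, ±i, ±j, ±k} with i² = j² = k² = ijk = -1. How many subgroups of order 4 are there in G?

|G| = 8 and 4 | 8, so subgroups of order 4 are possible by Lagrange.
The subgroups of order 4 are: {1, -1, i, -i}; {1, -1, j, -j}; {1, -1, k, -k}.
So G has 3 subgroups of order 4.

3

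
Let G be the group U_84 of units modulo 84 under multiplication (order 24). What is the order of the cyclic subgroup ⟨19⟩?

Compute successive powers of 19 mod 84: 19, 25, 55, 37, 31, 1; 19^6 ≡ 1 (mod 84).
So |⟨19⟩| = 6.

6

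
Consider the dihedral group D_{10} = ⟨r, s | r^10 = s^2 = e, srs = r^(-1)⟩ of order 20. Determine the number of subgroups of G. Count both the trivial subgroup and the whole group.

|G| = 20, so by Lagrange every subgroup order divides 20. Divisors: 1, 2, 4, 5, 10, 20.
Subgroups by order — order 1: 1; order 2: 11; order 4: 5; order 5: 1; order 10: 3; order 20: 1.
Total: 1 + 11 + 5 + 1 + 3 + 1 = 22.

22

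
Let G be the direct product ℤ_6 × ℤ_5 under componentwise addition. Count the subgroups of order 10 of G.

1

|G| = 30 and 10 | 30, so subgroups of order 10 are possible by Lagrange.
The subgroups of order 10 are: {(0,0), (0,1), (0,2), (0,3), (0,4), (3,0), (3,1), (3,2), (3,3), (3,4)}.
So G has 1 subgroup of order 10.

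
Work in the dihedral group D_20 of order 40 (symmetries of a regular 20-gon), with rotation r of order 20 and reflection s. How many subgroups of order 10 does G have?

|G| = 40 and 10 | 40, so subgroups of order 10 are possible by Lagrange.
The subgroups of order 10 are: {e, r^2, r^4, r^6, r^8, r^10, r^12, r^14, r^16, r^18}; {e, r^4, r^8, r^12, r^16, r^2s, r^6s, r^10s, r^14s, r^18s}; {e, r^4, r^8, r^12, r^16, r^3s, r^7s, r^11s, r^15s, r^19s}; {e, r^4, r^8, r^12, r^16, s, r^4s, r^8s, r^12s, r^16s}; … (5 in all).
So G has 5 subgroups of order 10.

5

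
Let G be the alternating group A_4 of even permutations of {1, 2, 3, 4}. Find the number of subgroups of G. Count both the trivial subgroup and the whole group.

10

|G| = 12, so by Lagrange every subgroup order divides 12. Divisors: 1, 2, 3, 4, 6, 12.
Subgroups by order — order 1: 1; order 2: 3; order 3: 4; order 4: 1; order 6: 0; order 12: 1.
Total: 1 + 3 + 4 + 1 + 0 + 1 = 10.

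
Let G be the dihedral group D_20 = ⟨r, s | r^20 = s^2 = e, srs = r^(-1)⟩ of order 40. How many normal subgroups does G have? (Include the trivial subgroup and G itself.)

9

G has 48 subgroups. Checking conjugation-invariance by order — order 1: 1/1 normal; order 2: 1/21 normal; order 4: 1/11 normal; order 5: 1/1 normal; order 8: 0/5 normal; order 10: 1/5 normal; order 20: 3/3 normal; order 40: 1/1 normal.
Total normal subgroups: 9.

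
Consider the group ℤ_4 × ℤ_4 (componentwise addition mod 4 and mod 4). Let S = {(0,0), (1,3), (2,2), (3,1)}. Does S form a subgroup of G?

Yes

|S| = 4 divides |G| = 16, consistent with Lagrange.
S contains the identity, every element's inverse is in S, and S is closed under +: it is a subgroup.
In fact S = ⟨(3,1)⟩.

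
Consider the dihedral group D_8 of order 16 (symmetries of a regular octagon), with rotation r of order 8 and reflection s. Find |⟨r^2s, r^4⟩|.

4

|⟨r^2s⟩| = 2 and |⟨r^4⟩| = 2, so |H| is a multiple of lcm(2, 2) = 2 and divides |G| = 16.
Closing under the operation: H = {e, r^4, r^2s, r^6s}, so |H| = 4.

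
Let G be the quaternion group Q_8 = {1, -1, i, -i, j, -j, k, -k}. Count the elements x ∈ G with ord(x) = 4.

The elements of order 4 are: i, -i, j, -j, k, -k.
That's 6.

6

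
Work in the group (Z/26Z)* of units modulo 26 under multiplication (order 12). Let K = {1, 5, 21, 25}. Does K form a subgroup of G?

|K| = 4 divides |G| = 12, consistent with Lagrange.
K contains the identity, every element's inverse is in K, and K is closed under ·: it is a subgroup.
In fact K = ⟨21⟩.

Yes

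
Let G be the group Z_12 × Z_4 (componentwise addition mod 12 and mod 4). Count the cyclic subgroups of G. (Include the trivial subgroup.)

Group the elements of G by the cyclic subgroup they generate; each cyclic subgroup of order d accounts for φ(d) elements.
Cyclic subgroups by order — order 1: 1; order 2: 3; order 3: 1; order 4: 6; order 6: 3; order 12: 6.
Total: 20.

20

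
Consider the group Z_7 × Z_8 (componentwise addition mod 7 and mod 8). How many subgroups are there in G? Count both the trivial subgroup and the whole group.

8

|G| = 56, so by Lagrange every subgroup order divides 56. Divisors: 1, 2, 4, 7, 8, 14, 28, 56.
Subgroups by order — order 1: 1; order 2: 1; order 4: 1; order 7: 1; order 8: 1; order 14: 1; order 28: 1; order 56: 1.
Total: 1 + 1 + 1 + 1 + 1 + 1 + 1 + 1 = 8.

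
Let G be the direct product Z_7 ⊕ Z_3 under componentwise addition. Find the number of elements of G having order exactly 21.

An element (a,b) has order lcm(ord(a), ord(b)); count pairs with lcm equal to 21.
Enumerating gives 12 such elements.

12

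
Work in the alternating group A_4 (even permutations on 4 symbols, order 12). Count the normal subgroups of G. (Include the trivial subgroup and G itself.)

G has 10 subgroups. Checking conjugation-invariance by order — order 1: 1/1 normal; order 2: 0/3 normal; order 3: 0/4 normal; order 4: 1/1 normal; order 12: 1/1 normal.
Total normal subgroups: 3.

3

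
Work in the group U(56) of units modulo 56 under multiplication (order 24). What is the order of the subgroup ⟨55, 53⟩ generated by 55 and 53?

12

|⟨55⟩| = 2 and |⟨53⟩| = 6, so |H| is a multiple of lcm(2, 6) = 6 and divides |G| = 24.
Closing under the operation: H = {1, 3, 9, 19, 25, 27, 29, 31, 37, 47, 53, 55}, so |H| = 12.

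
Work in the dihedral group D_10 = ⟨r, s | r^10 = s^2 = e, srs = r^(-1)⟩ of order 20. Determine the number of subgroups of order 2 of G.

|G| = 20 and 2 | 20, so subgroups of order 2 are possible by Lagrange.
The subgroups of order 2 are: {e, r^2s}; {e, r^3s}; {e, r^4s}; {e, r^5}; … (11 in all).
So G has 11 subgroups of order 2.

11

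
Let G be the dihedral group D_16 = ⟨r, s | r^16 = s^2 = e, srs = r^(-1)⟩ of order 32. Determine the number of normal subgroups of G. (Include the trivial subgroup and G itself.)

8

G has 36 subgroups. Checking conjugation-invariance by order — order 1: 1/1 normal; order 2: 1/17 normal; order 4: 1/9 normal; order 8: 1/5 normal; order 16: 3/3 normal; order 32: 1/1 normal.
Total normal subgroups: 8.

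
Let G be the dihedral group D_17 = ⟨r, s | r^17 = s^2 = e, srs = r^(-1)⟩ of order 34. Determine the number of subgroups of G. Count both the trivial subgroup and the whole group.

|G| = 34, so by Lagrange every subgroup order divides 34. Divisors: 1, 2, 17, 34.
Subgroups by order — order 1: 1; order 2: 17; order 17: 1; order 34: 1.
Total: 1 + 17 + 1 + 1 = 20.

20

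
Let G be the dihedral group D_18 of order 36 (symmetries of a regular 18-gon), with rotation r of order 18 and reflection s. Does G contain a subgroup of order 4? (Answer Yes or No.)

Yes

4 | 36. A subgroup of order 4 is {e, r^9, rs, r^10s}.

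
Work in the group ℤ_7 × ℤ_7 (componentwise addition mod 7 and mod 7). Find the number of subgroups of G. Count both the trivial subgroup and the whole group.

10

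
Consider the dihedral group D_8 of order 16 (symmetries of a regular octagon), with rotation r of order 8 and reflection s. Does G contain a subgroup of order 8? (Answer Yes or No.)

Yes

8 | 16. A subgroup of order 8 is {e, r, r^2, r^3, r^4, r^5, r^6, r^7}.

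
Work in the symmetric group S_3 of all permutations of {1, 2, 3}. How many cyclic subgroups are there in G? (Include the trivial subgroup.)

5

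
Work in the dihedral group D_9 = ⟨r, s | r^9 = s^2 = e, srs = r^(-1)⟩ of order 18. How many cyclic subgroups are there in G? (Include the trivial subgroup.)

A cyclic subgroup of order d is generated by each of its φ(d) elements of order d, so the cyclic subgroups of order d number (#elements of order d)/φ(d).
Cyclic subgroups by order — order 1: 1; order 2: 9; order 3: 1; order 9: 1.
Total: 12.

12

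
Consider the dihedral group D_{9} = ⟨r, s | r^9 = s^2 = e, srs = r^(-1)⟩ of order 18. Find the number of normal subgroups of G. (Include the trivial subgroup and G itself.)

4

G has 16 subgroups. Checking conjugation-invariance by order — order 1: 1/1 normal; order 2: 0/9 normal; order 3: 1/1 normal; order 6: 0/3 normal; order 9: 1/1 normal; order 18: 1/1 normal.
Total normal subgroups: 4.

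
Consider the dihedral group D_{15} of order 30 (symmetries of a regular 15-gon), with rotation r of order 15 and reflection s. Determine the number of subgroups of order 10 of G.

3

|G| = 30 and 10 | 30, so subgroups of order 10 are possible by Lagrange.
The subgroups of order 10 are: {e, r^3, r^6, r^9, r^12, rs, r^4s, r^7s, r^10s, r^13s}; {e, r^3, r^6, r^9, r^12, r^2s, r^5s, r^8s, r^11s, r^14s}; {e, r^3, r^6, r^9, r^12, s, r^3s, r^6s, r^9s, r^12s}.
So G has 3 subgroups of order 10.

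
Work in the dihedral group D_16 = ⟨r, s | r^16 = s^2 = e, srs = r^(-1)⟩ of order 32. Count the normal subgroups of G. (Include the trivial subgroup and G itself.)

8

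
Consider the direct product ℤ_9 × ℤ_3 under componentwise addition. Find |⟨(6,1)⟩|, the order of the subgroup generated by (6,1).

The order of (6,1) in Z_9 × Z_3 is lcm(ord(6) in Z_9, ord(1) in Z_3).
ord(6) = 3 and ord(1) = 3, so |⟨(6,1)⟩| = lcm(3, 3) = 3.

3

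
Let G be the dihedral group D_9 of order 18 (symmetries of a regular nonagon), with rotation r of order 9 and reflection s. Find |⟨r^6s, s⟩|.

|⟨r^6s⟩| = 2 and |⟨s⟩| = 2, so |H| is a multiple of lcm(2, 2) = 2 and divides |G| = 18.
Closing under the operation: H = {e, r^3, r^6, s, r^3s, r^6s}, so |H| = 6.

6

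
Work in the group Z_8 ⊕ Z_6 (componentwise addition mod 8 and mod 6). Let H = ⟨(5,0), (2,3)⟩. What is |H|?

16

|⟨(5,0)⟩| = 8 and |⟨(2,3)⟩| = 4, so |H| is a multiple of lcm(8, 4) = 8 and divides |G| = 48.
Closing under the operation: H = {(0,0), (0,3), (1,0), (1,3), (2,0), (2,3), (3,0), (3,3), (4,0), (4,3), (5,0), (5,3), (6,0), (6,3), (7,0), (7,3)}, so |H| = 16.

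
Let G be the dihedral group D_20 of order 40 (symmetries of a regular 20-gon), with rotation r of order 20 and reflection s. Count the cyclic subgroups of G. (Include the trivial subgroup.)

26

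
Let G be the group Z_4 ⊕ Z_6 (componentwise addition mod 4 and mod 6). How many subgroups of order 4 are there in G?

|G| = 24 and 4 | 24, so subgroups of order 4 are possible by Lagrange.
The subgroups of order 4 are: {(0,0), (0,3), (2,0), (2,3)}; {(0,0), (1,0), (2,0), (3,0)}; {(0,0), (1,3), (2,0), (3,3)}.
So G has 3 subgroups of order 4.

3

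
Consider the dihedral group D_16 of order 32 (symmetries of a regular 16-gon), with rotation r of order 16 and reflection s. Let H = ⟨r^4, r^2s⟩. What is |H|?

8

|⟨r^4⟩| = 4 and |⟨r^2s⟩| = 2, so |H| is a multiple of lcm(4, 2) = 4 and divides |G| = 32.
Closing under the operation: H = {e, r^4, r^8, r^12, r^2s, r^6s, r^10s, r^14s}, so |H| = 8.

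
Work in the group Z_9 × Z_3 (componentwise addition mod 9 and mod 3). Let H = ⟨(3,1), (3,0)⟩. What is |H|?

|⟨(3,1)⟩| = 3 and |⟨(3,0)⟩| = 3, so |H| is a multiple of lcm(3, 3) = 3 and divides |G| = 27.
Closing under the operation: H = {(0,0), (0,1), (0,2), (3,0), (3,1), (3,2), (6,0), (6,1), (6,2)}, so |H| = 9.

9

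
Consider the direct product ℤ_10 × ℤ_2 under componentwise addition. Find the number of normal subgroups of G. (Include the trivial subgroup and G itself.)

10

G is abelian, so every subgroup is normal.
G has 10 subgroups in total, hence 10 normal subgroups.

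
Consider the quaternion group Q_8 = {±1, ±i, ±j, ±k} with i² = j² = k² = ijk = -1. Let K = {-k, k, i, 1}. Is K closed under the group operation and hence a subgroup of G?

i ∈ K but its inverse -i ∉ K, so K is not a subgroup.

No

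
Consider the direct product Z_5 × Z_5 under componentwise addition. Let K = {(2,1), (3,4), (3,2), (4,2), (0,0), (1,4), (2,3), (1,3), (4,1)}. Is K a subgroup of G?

No

|K| = 9 does not divide |G| = 25, so by Lagrange K is not a subgroup.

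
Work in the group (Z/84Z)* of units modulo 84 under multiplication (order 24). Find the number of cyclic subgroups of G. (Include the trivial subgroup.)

16

A cyclic subgroup of order d is generated by each of its φ(d) elements of order d, so the cyclic subgroups of order d number (#elements of order d)/φ(d).
Cyclic subgroups by order — order 1: 1; order 2: 7; order 3: 1; order 6: 7.
Total: 16.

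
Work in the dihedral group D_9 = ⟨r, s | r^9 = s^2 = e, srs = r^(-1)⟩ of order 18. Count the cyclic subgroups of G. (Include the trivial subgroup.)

Each element a generates a cyclic subgroup ⟨a⟩; distinct elements may generate the same one (a cyclic group of order d has φ(d) generators).
Cyclic subgroups by order — order 1: 1; order 2: 9; order 3: 1; order 9: 1.
Total: 12.

12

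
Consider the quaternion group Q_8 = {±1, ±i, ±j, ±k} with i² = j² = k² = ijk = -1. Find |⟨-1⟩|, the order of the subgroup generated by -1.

Computing powers of -1: the smallest k with (-1)^k = e is k = 2.

2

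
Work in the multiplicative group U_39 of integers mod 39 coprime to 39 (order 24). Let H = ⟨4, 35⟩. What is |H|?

|⟨4⟩| = 6 and |⟨35⟩| = 6, so |H| is a multiple of lcm(6, 6) = 6 and divides |G| = 24.
Closing under the operation: H = {1, 4, 10, 14, 16, 17, 22, 23, 25, 29, 35, 38}, so |H| = 12.

12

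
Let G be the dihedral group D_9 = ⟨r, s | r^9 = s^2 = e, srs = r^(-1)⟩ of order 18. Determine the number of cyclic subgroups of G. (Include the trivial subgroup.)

Each element a generates a cyclic subgroup ⟨a⟩; distinct elements may generate the same one (a cyclic group of order d has φ(d) generators).
Cyclic subgroups by order — order 1: 1; order 2: 9; order 3: 1; order 9: 1.
Total: 12.

12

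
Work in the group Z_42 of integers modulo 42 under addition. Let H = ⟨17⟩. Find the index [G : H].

1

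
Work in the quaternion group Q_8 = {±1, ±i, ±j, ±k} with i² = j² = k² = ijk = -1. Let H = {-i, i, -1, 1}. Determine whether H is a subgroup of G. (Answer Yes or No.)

Yes

|H| = 4 divides |G| = 8, consistent with Lagrange.
H contains the identity, every element's inverse is in H, and H is closed under ·: it is a subgroup.
In fact H = ⟨-i⟩.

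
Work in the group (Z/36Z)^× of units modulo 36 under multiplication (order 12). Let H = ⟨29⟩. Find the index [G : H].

2

|⟨29⟩| = 6 and |G| = 12.
By Lagrange, [G : H] = |G|/|H| = 12/6 = 2.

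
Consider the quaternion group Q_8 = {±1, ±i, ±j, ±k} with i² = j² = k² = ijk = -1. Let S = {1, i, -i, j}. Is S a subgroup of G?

No

j ∈ S but its inverse -j ∉ S, so S is not a subgroup.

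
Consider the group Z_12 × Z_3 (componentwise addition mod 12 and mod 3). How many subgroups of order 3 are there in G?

4

|G| = 36 and 3 | 36, so subgroups of order 3 are possible by Lagrange.
The subgroups of order 3 are: {(0,0), (0,1), (0,2)}; {(0,0), (4,0), (8,0)}; {(0,0), (4,1), (8,2)}; {(0,0), (4,2), (8,1)}.
So G has 4 subgroups of order 3.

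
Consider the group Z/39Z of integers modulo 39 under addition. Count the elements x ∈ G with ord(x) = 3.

2

In a cyclic group of order 39, the number of elements of order d (for d | 39) is φ(d).
φ(3) = 2.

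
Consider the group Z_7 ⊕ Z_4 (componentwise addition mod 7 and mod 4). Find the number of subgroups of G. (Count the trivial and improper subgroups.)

6

|G| = 28, so by Lagrange every subgroup order divides 28. Divisors: 1, 2, 4, 7, 14, 28.
Subgroups by order — order 1: 1; order 2: 1; order 4: 1; order 7: 1; order 14: 1; order 28: 1.
Total: 1 + 1 + 1 + 1 + 1 + 1 = 6.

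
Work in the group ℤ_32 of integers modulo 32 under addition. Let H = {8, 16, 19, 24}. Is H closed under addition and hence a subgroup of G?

The identity 0 ∉ H, so H is not a subgroup.

No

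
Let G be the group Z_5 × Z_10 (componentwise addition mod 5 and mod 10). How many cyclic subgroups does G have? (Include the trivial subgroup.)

14

Each element a generates a cyclic subgroup ⟨a⟩; distinct elements may generate the same one (a cyclic group of order d has φ(d) generators).
Cyclic subgroups by order — order 1: 1; order 2: 1; order 5: 6; order 10: 6.
Total: 14.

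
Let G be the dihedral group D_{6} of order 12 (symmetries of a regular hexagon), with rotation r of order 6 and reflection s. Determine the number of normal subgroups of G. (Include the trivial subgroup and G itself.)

7

G has 16 subgroups. Checking conjugation-invariance by order — order 1: 1/1 normal; order 2: 1/7 normal; order 3: 1/1 normal; order 4: 0/3 normal; order 6: 3/3 normal; order 12: 1/1 normal.
Total normal subgroups: 7.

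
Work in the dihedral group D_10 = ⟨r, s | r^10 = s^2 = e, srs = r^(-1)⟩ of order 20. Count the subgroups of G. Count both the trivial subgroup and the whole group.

|G| = 20, so by Lagrange every subgroup order divides 20. Divisors: 1, 2, 4, 5, 10, 20.
Subgroups by order — order 1: 1; order 2: 11; order 4: 5; order 5: 1; order 10: 3; order 20: 1.
Total: 1 + 11 + 5 + 1 + 3 + 1 = 22.

22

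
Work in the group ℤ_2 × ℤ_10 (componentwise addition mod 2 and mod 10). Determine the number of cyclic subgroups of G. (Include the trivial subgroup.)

Group the elements of G by the cyclic subgroup they generate; each cyclic subgroup of order d accounts for φ(d) elements.
Cyclic subgroups by order — order 1: 1; order 2: 3; order 5: 1; order 10: 3.
Total: 8.

8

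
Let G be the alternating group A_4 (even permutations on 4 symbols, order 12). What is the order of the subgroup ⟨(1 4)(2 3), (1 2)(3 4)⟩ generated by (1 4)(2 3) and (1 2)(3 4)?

4

|⟨(1 4)(2 3)⟩| = 2 and |⟨(1 2)(3 4)⟩| = 2, so |H| is a multiple of lcm(2, 2) = 2 and divides |G| = 12.
Closing under the operation: H = {e, (1 2)(3 4), (1 3)(2 4), (1 4)(2 3)}, so |H| = 4.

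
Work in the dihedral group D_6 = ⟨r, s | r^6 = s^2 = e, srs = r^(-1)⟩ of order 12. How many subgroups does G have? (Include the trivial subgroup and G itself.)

16

|G| = 12, so by Lagrange every subgroup order divides 12. Divisors: 1, 2, 3, 4, 6, 12.
Subgroups by order — order 1: 1; order 2: 7; order 3: 1; order 4: 3; order 6: 3; order 12: 1.
Total: 1 + 7 + 1 + 3 + 3 + 1 = 16.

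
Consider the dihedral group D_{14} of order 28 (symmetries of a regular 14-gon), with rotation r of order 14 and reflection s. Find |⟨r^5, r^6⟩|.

|⟨r^5⟩| = 14 and |⟨r^6⟩| = 7, so |H| is a multiple of lcm(14, 7) = 14 and divides |G| = 28.
Closing under the operation: H = {e, r, r^2, r^3, r^4, r^5, r^6, r^7, r^8, r^9, r^10, r^11, r^12, r^13}, so |H| = 14.

14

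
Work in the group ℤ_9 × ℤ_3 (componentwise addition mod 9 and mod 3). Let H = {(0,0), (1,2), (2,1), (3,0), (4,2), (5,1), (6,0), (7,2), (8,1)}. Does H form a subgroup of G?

|H| = 9 divides |G| = 27, consistent with Lagrange.
H contains the identity, every element's inverse is in H, and H is closed under +: it is a subgroup.
In fact H = ⟨(1,2)⟩.

Yes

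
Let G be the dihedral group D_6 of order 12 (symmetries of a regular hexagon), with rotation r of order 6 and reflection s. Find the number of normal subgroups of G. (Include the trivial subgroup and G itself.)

G has 16 subgroups. Checking conjugation-invariance by order — order 1: 1/1 normal; order 2: 1/7 normal; order 3: 1/1 normal; order 4: 0/3 normal; order 6: 3/3 normal; order 12: 1/1 normal.
Total normal subgroups: 7.

7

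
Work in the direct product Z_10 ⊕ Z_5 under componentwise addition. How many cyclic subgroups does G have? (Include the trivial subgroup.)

14

A cyclic subgroup of order d is generated by each of its φ(d) elements of order d, so the cyclic subgroups of order d number (#elements of order d)/φ(d).
Cyclic subgroups by order — order 1: 1; order 2: 1; order 5: 6; order 10: 6.
Total: 14.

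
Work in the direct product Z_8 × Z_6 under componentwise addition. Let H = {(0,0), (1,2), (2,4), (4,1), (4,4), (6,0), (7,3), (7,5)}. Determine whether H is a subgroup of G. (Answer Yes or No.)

(4,4) ∈ H but its inverse (4,2) ∉ H, so H is not a subgroup.

No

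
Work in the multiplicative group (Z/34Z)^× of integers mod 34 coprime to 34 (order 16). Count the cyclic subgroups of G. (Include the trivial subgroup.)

A cyclic subgroup of order d is generated by each of its φ(d) elements of order d, so the cyclic subgroups of order d number (#elements of order d)/φ(d).
Cyclic subgroups by order — order 1: 1; order 2: 1; order 4: 1; order 8: 1; order 16: 1.
Total: 5.

5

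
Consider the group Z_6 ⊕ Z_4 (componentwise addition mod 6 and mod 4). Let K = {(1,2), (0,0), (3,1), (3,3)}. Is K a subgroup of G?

No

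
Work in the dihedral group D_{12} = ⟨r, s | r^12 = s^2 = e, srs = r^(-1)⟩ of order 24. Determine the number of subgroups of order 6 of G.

5

|G| = 24 and 6 | 24, so subgroups of order 6 are possible by Lagrange.
The subgroups of order 6 are: {e, r^2, r^4, r^6, r^8, r^10}; {e, r^4, r^8, r^2s, r^6s, r^10s}; {e, r^4, r^8, r^3s, r^7s, r^11s}; {e, r^4, r^8, s, r^4s, r^8s}; … (5 in all).
So G has 5 subgroups of order 6.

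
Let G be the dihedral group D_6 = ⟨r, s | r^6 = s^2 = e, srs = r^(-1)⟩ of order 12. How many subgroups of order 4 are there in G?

|G| = 12 and 4 | 12, so subgroups of order 4 are possible by Lagrange.
The subgroups of order 4 are: {e, r^3, r^2s, r^5s}; {e, r^3, s, r^3s}; {e, r^3, rs, r^4s}.
So G has 3 subgroups of order 4.

3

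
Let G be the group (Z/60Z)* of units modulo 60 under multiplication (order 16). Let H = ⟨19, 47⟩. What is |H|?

8

|⟨19⟩| = 2 and |⟨47⟩| = 4, so |H| is a multiple of lcm(2, 4) = 4 and divides |G| = 16.
Closing under the operation: H = {1, 17, 19, 23, 31, 47, 49, 53}, so |H| = 8.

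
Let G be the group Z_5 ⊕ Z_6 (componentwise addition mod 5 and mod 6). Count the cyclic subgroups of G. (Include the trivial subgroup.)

Group the elements of G by the cyclic subgroup they generate; each cyclic subgroup of order d accounts for φ(d) elements.
Cyclic subgroups by order — order 1: 1; order 2: 1; order 3: 1; order 5: 1; order 6: 1; order 10: 1; order 15: 1; order 30: 1.
Total: 8.

8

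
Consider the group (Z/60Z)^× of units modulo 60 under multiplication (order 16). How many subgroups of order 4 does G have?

|G| = 16 and 4 | 16, so subgroups of order 4 are possible by Lagrange.
The subgroups of order 4 are: {1, 11, 19, 29}; {1, 11, 31, 41}; {1, 11, 49, 59}; {1, 13, 37, 49}; … (11 in all).
So G has 11 subgroups of order 4.

11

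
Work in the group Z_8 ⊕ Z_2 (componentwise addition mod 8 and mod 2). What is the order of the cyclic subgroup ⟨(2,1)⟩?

4

The order of (2,1) in Z_8 × Z_2 is lcm(ord(2) in Z_8, ord(1) in Z_2).
ord(2) = 4 and ord(1) = 2, so |⟨(2,1)⟩| = lcm(4, 2) = 4.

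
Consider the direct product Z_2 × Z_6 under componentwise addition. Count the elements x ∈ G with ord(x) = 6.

6

An element (a,b) has order lcm(ord(a), ord(b)); count pairs with lcm equal to 6.
Enumerating gives 6 such elements.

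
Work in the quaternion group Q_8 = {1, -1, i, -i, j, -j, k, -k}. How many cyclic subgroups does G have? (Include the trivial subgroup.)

Each element a generates a cyclic subgroup ⟨a⟩; distinct elements may generate the same one (a cyclic group of order d has φ(d) generators).
Cyclic subgroups by order — order 1: 1; order 2: 1; order 4: 3.
Total: 5.

5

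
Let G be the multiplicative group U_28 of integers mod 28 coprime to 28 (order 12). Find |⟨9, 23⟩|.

|⟨9⟩| = 3 and |⟨23⟩| = 6, so |H| is a multiple of lcm(3, 6) = 6 and divides |G| = 12.
Closing under the operation: H = {1, 9, 11, 15, 23, 25}, so |H| = 6.

6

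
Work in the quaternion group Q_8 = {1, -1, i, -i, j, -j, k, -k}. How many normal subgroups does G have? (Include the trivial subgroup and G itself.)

G has 6 subgroups. Checking conjugation-invariance by order — order 1: 1/1 normal; order 2: 1/1 normal; order 4: 3/3 normal; order 8: 1/1 normal.
Total normal subgroups: 6.

6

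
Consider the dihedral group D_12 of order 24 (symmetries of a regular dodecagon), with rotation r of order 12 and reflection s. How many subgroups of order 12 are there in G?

|G| = 24 and 12 | 24, so subgroups of order 12 are possible by Lagrange.
The subgroups of order 12 are: {e, r, r^2, r^3, r^4, r^5, r^6, r^7, r^8, r^9, r^10, r^11}; {e, r^2, r^4, r^6, r^8, r^10, s, r^2s, r^4s, r^6s, r^8s, r^10s}; {e, r^2, r^4, r^6, r^8, r^10, rs, r^3s, r^5s, r^7s, r^9s, r^11s}.
So G has 3 subgroups of order 12.

3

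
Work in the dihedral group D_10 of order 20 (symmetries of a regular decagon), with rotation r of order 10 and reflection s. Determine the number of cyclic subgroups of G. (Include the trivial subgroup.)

14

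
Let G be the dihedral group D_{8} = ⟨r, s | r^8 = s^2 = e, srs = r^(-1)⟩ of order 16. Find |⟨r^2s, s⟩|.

|⟨r^2s⟩| = 2 and |⟨s⟩| = 2, so |H| is a multiple of lcm(2, 2) = 2 and divides |G| = 16.
Closing under the operation: H = {e, r^2, r^4, r^6, s, r^2s, r^4s, r^6s}, so |H| = 8.

8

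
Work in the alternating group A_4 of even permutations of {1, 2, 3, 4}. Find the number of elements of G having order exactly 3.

8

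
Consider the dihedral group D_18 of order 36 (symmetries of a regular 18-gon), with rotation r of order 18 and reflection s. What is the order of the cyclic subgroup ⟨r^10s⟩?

Computing powers of r^10s: the smallest k with (r^10s)^k = e is k = 2.

2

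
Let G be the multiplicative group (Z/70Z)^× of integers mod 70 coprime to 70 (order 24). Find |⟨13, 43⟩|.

8

|⟨13⟩| = 4 and |⟨43⟩| = 4, so |H| is a multiple of lcm(4, 4) = 4 and divides |G| = 24.
Closing under the operation: H = {1, 13, 27, 29, 41, 43, 57, 69}, so |H| = 8.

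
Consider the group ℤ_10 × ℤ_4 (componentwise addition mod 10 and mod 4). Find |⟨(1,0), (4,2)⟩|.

|⟨(1,0)⟩| = 10 and |⟨(4,2)⟩| = 10, so |H| is a multiple of lcm(10, 10) = 10 and divides |G| = 40.
Closing under the operation: H = {(0,0), (0,2), (1,0), (1,2), (2,0), (2,2), (3,0), (3,2), (4,0), (4,2), (5,0), (5,2), (6,0), (6,2), (7,0), (7,2), (8,0), (8,2), (9,0), (9,2)}, so |H| = 20.

20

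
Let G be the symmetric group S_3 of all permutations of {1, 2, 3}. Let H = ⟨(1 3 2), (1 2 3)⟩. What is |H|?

3

|⟨(1 3 2)⟩| = 3 and |⟨(1 2 3)⟩| = 3, so |H| is a multiple of lcm(3, 3) = 3 and divides |G| = 6.
Closing under the operation: H = {e, (1 2 3), (1 3 2)}, so |H| = 3.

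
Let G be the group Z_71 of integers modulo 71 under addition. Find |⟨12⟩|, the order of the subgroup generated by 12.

71

In Z_71, the order of an element a is n/gcd(a, n).
gcd(12, 71) = 1, so |⟨12⟩| = 71/1 = 71.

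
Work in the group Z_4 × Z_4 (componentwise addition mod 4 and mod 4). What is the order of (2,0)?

2

The order of (2,0) in Z_4 × Z_4 is lcm(ord(2) in Z_4, ord(0) in Z_4).
ord(2) = 2 and ord(0) = 1, so |⟨(2,0)⟩| = lcm(2, 1) = 2.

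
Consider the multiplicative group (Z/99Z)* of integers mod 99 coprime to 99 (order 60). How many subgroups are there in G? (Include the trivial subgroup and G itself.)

20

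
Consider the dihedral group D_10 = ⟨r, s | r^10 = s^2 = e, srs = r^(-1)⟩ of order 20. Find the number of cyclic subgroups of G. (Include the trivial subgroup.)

14

A cyclic subgroup of order d is generated by each of its φ(d) elements of order d, so the cyclic subgroups of order d number (#elements of order d)/φ(d).
Cyclic subgroups by order — order 1: 1; order 2: 11; order 5: 1; order 10: 1.
Total: 14.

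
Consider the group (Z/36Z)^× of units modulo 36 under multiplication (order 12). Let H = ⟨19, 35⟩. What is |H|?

|⟨19⟩| = 2 and |⟨35⟩| = 2, so |H| is a multiple of lcm(2, 2) = 2 and divides |G| = 12.
Closing under the operation: H = {1, 17, 19, 35}, so |H| = 4.

4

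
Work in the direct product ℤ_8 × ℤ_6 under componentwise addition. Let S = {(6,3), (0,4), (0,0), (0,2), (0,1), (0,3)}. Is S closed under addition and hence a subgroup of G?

(0,1) ∈ S but its inverse (0,5) ∉ S, so S is not a subgroup.

No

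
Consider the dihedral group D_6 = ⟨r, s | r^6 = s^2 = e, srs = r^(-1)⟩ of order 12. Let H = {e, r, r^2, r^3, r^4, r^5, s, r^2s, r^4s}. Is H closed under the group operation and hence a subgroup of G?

No

|H| = 9 does not divide |G| = 12, so by Lagrange H is not a subgroup.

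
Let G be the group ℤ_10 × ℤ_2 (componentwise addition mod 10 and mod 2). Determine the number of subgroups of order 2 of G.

|G| = 20 and 2 | 20, so subgroups of order 2 are possible by Lagrange.
The subgroups of order 2 are: {(0,0), (0,1)}; {(0,0), (5,0)}; {(0,0), (5,1)}.
So G has 3 subgroups of order 2.

3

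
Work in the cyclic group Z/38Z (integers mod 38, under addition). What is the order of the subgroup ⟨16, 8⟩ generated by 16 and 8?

19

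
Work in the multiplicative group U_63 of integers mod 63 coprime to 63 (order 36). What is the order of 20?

Compute successive powers of 20 mod 63: 20, 22, 62, 43, 41, 1; 20^6 ≡ 1 (mod 63).
So |⟨20⟩| = 6.

6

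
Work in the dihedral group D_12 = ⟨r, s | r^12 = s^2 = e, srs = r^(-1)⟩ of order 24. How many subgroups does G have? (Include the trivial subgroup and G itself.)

|G| = 24, so by Lagrange every subgroup order divides 24. Divisors: 1, 2, 3, 4, 6, 8, 12, 24.
Subgroups by order — order 1: 1; order 2: 13; order 3: 1; order 4: 7; order 6: 5; order 8: 3; order 12: 3; order 24: 1.
Total: 1 + 13 + 1 + 7 + 5 + 3 + 3 + 1 = 34.

34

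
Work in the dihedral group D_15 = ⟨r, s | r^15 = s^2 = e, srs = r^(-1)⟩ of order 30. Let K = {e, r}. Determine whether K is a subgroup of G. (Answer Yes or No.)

r ∈ K but its inverse r^14 ∉ K, so K is not a subgroup.

No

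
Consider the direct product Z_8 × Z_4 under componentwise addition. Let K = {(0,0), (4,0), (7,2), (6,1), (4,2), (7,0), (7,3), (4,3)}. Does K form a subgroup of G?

No

(7,2) ∈ K but its inverse (1,2) ∉ K, so K is not a subgroup.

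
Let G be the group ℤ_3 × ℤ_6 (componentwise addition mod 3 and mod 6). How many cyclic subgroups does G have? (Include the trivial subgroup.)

10

A cyclic subgroup of order d is generated by each of its φ(d) elements of order d, so the cyclic subgroups of order d number (#elements of order d)/φ(d).
Cyclic subgroups by order — order 1: 1; order 2: 1; order 3: 4; order 6: 4.
Total: 10.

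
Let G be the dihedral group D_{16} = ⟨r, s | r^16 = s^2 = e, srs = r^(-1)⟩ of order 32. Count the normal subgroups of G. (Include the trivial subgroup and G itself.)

8

G has 36 subgroups. Checking conjugation-invariance by order — order 1: 1/1 normal; order 2: 1/17 normal; order 4: 1/9 normal; order 8: 1/5 normal; order 16: 3/3 normal; order 32: 1/1 normal.
Total normal subgroups: 8.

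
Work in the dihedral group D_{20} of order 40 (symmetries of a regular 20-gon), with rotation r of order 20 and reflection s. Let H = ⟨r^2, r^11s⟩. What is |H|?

|⟨r^2⟩| = 10 and |⟨r^11s⟩| = 2, so |H| is a multiple of lcm(10, 2) = 10 and divides |G| = 40.
Closing under the operation: H = {e, r^2, r^4, r^6, r^8, r^10, r^12, r^14, r^16, r^18, rs, r^3s, r^5s, r^7s, r^9s, r^11s, r^13s, r^15s, r^17s, r^19s}, so |H| = 20.

20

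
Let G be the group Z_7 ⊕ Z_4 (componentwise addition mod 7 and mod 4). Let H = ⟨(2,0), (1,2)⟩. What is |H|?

|⟨(2,0)⟩| = 7 and |⟨(1,2)⟩| = 14, so |H| is a multiple of lcm(7, 14) = 14 and divides |G| = 28.
Closing under the operation: H = {(0,0), (0,2), (1,0), (1,2), (2,0), (2,2), (3,0), (3,2), (4,0), (4,2), (5,0), (5,2), (6,0), (6,2)}, so |H| = 14.

14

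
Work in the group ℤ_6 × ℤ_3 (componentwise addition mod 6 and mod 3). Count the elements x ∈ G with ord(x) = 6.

An element (a,b) has order lcm(ord(a), ord(b)); count pairs with lcm equal to 6.
Enumerating gives 8 such elements.

8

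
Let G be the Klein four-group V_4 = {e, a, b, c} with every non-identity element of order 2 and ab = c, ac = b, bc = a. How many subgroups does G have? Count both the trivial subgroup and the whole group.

|G| = 4, so by Lagrange every subgroup order divides 4. Divisors: 1, 2, 4.
Subgroups by order — order 1: 1; order 2: 3; order 4: 1.
Total: 1 + 3 + 1 = 5.

5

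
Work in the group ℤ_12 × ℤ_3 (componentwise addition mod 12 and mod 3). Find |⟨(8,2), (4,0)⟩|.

9

|⟨(8,2)⟩| = 3 and |⟨(4,0)⟩| = 3, so |H| is a multiple of lcm(3, 3) = 3 and divides |G| = 36.
Closing under the operation: H = {(0,0), (0,1), (0,2), (4,0), (4,1), (4,2), (8,0), (8,1), (8,2)}, so |H| = 9.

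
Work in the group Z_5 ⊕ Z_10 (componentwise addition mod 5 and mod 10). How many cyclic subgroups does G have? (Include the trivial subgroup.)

14

Each element a generates a cyclic subgroup ⟨a⟩; distinct elements may generate the same one (a cyclic group of order d has φ(d) generators).
Cyclic subgroups by order — order 1: 1; order 2: 1; order 5: 6; order 10: 6.
Total: 14.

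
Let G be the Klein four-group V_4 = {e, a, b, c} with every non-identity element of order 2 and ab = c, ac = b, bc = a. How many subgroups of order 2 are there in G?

3

|G| = 4 and 2 | 4, so subgroups of order 2 are possible by Lagrange.
The subgroups of order 2 are: {e, a}; {e, b}; {e, c}.
So G has 3 subgroups of order 2.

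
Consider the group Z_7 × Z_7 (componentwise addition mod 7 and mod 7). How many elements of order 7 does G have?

48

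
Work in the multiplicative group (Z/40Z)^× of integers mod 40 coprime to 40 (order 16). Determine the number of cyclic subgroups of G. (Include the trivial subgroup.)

12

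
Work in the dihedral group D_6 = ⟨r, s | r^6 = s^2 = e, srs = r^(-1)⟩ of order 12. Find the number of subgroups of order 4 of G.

3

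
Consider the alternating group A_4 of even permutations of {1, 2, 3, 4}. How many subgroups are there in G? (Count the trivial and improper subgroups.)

|G| = 12, so by Lagrange every subgroup order divides 12. Divisors: 1, 2, 3, 4, 6, 12.
Subgroups by order — order 1: 1; order 2: 3; order 3: 4; order 4: 1; order 6: 0; order 12: 1.
Total: 1 + 3 + 4 + 1 + 0 + 1 = 10.

10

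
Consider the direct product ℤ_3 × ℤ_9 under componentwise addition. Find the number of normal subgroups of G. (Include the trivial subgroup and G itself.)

G is abelian, so every subgroup is normal.
G has 10 subgroups in total, hence 10 normal subgroups.

10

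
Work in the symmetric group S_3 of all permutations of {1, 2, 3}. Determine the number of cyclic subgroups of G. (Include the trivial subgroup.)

5

Group the elements of G by the cyclic subgroup they generate; each cyclic subgroup of order d accounts for φ(d) elements.
Cyclic subgroups by order — order 1: 1; order 2: 3; order 3: 1.
Total: 5.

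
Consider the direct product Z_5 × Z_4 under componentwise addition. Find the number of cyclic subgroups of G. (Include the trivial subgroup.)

6

Group the elements of G by the cyclic subgroup they generate; each cyclic subgroup of order d accounts for φ(d) elements.
Cyclic subgroups by order — order 1: 1; order 2: 1; order 4: 1; order 5: 1; order 10: 1; order 20: 1.
Total: 6.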